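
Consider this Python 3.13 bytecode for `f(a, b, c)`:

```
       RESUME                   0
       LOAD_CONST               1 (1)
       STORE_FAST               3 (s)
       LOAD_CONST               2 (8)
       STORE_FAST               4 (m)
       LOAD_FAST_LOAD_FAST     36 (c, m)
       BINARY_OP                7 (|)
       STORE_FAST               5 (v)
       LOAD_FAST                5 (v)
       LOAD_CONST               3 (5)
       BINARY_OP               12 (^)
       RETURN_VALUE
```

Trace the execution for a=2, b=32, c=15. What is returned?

10

LOAD_CONST → push 1. Stack: [1]
STORE_FAST s → s=1. Stack: []
LOAD_CONST → push 8. Stack: [8]
STORE_FAST m → m=8. Stack: []
LOAD_FAST_LOAD_FAST c,m → push 15,8. Stack: [15, 8]
BINARY_OP | → 15 | 8 = 15. Stack: [15]
STORE_FAST v → v=15. Stack: []
LOAD_FAST v → push 15. Stack: [15]
LOAD_CONST → push 5. Stack: [15, 5]
BINARY_OP ^ → 15 ^ 5 = 10. Stack: [10]
RETURN_VALUE → return 10.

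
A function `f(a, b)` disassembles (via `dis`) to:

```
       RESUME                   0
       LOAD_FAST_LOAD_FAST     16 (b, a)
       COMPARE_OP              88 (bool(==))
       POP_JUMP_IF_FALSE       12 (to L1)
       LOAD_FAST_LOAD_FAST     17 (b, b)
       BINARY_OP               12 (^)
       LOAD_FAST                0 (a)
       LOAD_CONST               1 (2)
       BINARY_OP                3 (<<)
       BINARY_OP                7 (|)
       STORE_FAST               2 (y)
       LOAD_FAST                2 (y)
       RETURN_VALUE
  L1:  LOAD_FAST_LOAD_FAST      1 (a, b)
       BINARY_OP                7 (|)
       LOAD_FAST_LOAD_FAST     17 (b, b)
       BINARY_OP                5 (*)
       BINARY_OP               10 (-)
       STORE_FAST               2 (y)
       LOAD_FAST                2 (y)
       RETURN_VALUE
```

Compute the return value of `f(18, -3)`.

LOAD_FAST_LOAD_FAST b,a → push -3,18. Stack: [-3, 18]
COMPARE_OP bool(==) → -3 vs 18 = False. Stack: [False]
POP_JUMP_IF_FALSE → pop False; jump. Stack: []
LOAD_FAST_LOAD_FAST a,b → push 18,-3. Stack: [18, -3]
BINARY_OP | → 18 | -3 = -1. Stack: [-1]
LOAD_FAST_LOAD_FAST b,b → push -3,-3. Stack: [-1, -3, -3]
BINARY_OP * → -3 * -3 = 9. Stack: [-1, 9]
BINARY_OP - → -1 - 9 = -10. Stack: [-10]
STORE_FAST y → y=-10. Stack: []
LOAD_FAST y → push -10. Stack: [-10]
RETURN_VALUE → return -10.

-10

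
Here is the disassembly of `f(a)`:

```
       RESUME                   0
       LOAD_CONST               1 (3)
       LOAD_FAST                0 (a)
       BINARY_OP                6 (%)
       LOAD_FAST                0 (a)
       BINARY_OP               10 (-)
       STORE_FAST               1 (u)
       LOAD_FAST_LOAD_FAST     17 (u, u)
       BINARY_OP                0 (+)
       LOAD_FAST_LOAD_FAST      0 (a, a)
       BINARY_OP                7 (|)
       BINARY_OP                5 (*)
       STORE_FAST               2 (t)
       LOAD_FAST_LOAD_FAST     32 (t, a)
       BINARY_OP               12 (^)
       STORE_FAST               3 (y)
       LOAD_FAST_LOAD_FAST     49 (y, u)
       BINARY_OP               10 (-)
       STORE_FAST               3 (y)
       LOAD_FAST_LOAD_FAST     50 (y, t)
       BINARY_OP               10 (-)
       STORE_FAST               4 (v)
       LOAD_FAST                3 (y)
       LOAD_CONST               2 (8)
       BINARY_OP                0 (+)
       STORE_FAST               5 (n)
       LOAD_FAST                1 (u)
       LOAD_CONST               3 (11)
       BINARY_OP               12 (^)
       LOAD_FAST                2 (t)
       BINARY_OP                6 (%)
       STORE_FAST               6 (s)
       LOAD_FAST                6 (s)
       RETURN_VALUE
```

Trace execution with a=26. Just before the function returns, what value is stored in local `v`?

LOAD_CONST → push 3. Stack: [3]
LOAD_FAST a → push 26. Stack: [3, 26]
BINARY_OP % → 3 % 26 = 3. Stack: [3]
LOAD_FAST a → push 26. Stack: [3, 26]
BINARY_OP - → 3 - 26 = -23. Stack: [-23]
STORE_FAST u → u=-23. Stack: []
LOAD_FAST_LOAD_FAST u,u → push -23,-23. Stack: [-23, -23]
BINARY_OP + → -23 + -23 = -46. Stack: [-46]
LOAD_FAST_LOAD_FAST a,a → push 26,26. Stack: [-46, 26, 26]
BINARY_OP | → 26 | 26 = 26. Stack: [-46, 26]
BINARY_OP * → -46 * 26 = -1196. Stack: [-1196]
STORE_FAST t → t=-1196. Stack: []
LOAD_FAST_LOAD_FAST t,a → push -1196,26. Stack: [-1196, 26]
BINARY_OP ^ → -1196 ^ 26 = -1202. Stack: [-1202]
STORE_FAST y → y=-1202. Stack: []
LOAD_FAST_LOAD_FAST y,u → push -1202,-23. Stack: [-1202, -23]
BINARY_OP - → -1202 - -23 = -1179. Stack: [-1179]
STORE_FAST y → y=-1179. Stack: []
LOAD_FAST_LOAD_FAST y,t → push -1179,-1196. Stack: [-1179, -1196]
BINARY_OP - → -1179 - -1196 = 17. Stack: [17]
STORE_FAST v → v=17. Stack: []
LOAD_FAST y → push -1179. Stack: [-1179]
LOAD_CONST → push 8. Stack: [-1179, 8]
BINARY_OP + → -1179 + 8 = -1171. Stack: [-1171]
STORE_FAST n → n=-1171. Stack: []
LOAD_FAST u → push -23. Stack: [-23]
LOAD_CONST → push 11. Stack: [-23, 11]
BINARY_OP ^ → -23 ^ 11 = -30. Stack: [-30]
LOAD_FAST t → push -1196. Stack: [-30, -1196]
BINARY_OP % → -30 % -1196 = -30. Stack: [-30]
STORE_FAST s → s=-30. Stack: []
LOAD_FAST s → push -30. Stack: [-30]
RETURN_VALUE → return -30.

17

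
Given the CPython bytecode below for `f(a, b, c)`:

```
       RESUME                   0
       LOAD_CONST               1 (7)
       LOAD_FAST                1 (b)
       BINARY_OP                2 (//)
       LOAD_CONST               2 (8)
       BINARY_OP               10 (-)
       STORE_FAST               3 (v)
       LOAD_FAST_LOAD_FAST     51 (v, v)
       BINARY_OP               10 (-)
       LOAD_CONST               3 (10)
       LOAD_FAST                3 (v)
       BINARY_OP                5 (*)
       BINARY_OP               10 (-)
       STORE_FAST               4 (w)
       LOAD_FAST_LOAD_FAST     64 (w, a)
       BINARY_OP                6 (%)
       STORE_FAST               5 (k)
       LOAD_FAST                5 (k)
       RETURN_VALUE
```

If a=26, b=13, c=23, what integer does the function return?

2

LOAD_CONST → push 7. Stack: [7]
LOAD_FAST b → push 13. Stack: [7, 13]
BINARY_OP // → 7 // 13 = 0. Stack: [0]
LOAD_CONST → push 8. Stack: [0, 8]
BINARY_OP - → 0 - 8 = -8. Stack: [-8]
STORE_FAST v → v=-8. Stack: []
LOAD_FAST_LOAD_FAST v,v → push -8,-8. Stack: [-8, -8]
BINARY_OP - → -8 - -8 = 0. Stack: [0]
LOAD_CONST → push 10. Stack: [0, 10]
LOAD_FAST v → push -8. Stack: [0, 10, -8]
BINARY_OP * → 10 * -8 = -80. Stack: [0, -80]
BINARY_OP - → 0 - -80 = 80. Stack: [80]
STORE_FAST w → w=80. Stack: []
LOAD_FAST_LOAD_FAST w,a → push 80,26. Stack: [80, 26]
BINARY_OP % → 80 % 26 = 2. Stack: [2]
STORE_FAST k → k=2. Stack: []
LOAD_FAST k → push 2. Stack: [2]
RETURN_VALUE → return 2.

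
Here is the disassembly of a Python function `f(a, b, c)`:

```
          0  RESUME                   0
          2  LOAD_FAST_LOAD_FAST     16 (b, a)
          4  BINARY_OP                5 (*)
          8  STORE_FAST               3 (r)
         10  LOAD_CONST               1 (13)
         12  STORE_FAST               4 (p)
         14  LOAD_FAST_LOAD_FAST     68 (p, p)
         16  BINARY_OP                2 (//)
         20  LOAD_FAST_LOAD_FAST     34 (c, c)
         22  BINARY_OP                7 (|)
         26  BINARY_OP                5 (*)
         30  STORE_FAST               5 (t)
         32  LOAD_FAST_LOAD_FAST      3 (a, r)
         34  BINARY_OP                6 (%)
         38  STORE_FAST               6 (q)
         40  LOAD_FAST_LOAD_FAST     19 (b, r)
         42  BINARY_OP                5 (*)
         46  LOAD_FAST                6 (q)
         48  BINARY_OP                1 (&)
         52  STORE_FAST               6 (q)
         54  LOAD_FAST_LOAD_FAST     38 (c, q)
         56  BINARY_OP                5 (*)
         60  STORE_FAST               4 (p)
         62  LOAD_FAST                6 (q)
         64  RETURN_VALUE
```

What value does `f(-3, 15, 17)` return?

LOAD_FAST_LOAD_FAST b,a → push 15,-3. Stack: [15, -3]
BINARY_OP * → 15 * -3 = -45. Stack: [-45]
STORE_FAST r → r=-45. Stack: []
LOAD_CONST → push 13. Stack: [13]
STORE_FAST p → p=13. Stack: []
LOAD_FAST_LOAD_FAST p,p → push 13,13. Stack: [13, 13]
BINARY_OP // → 13 // 13 = 1. Stack: [1]
LOAD_FAST_LOAD_FAST c,c → push 17,17. Stack: [1, 17, 17]
BINARY_OP | → 17 | 17 = 17. Stack: [1, 17]
BINARY_OP * → 1 * 17 = 17. Stack: [17]
STORE_FAST t → t=17. Stack: []
LOAD_FAST_LOAD_FAST a,r → push -3,-45. Stack: [-3, -45]
BINARY_OP % → -3 % -45 = -3. Stack: [-3]
STORE_FAST q → q=-3. Stack: []
LOAD_FAST_LOAD_FAST b,r → push 15,-45. Stack: [15, -45]
BINARY_OP * → 15 * -45 = -675. Stack: [-675]
LOAD_FAST q → push -3. Stack: [-675, -3]
BINARY_OP & → -675 & -3 = -675. Stack: [-675]
STORE_FAST q → q=-675. Stack: []
LOAD_FAST_LOAD_FAST c,q → push 17,-675. Stack: [17, -675]
BINARY_OP * → 17 * -675 = -11475. Stack: [-11475]
STORE_FAST p → p=-11475. Stack: []
LOAD_FAST q → push -675. Stack: [-675]
RETURN_VALUE → return -675.

-675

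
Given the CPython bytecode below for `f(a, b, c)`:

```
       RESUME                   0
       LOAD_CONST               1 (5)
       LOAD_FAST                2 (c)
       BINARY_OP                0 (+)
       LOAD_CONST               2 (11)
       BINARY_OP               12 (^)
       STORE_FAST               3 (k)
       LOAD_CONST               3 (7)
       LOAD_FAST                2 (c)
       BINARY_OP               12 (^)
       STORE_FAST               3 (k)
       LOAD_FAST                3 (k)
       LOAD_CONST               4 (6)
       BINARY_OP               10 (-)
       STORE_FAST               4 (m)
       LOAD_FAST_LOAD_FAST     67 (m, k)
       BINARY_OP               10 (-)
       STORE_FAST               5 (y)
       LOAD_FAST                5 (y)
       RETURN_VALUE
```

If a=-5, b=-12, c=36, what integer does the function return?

LOAD_CONST → push 5. Stack: [5]
LOAD_FAST c → push 36. Stack: [5, 36]
BINARY_OP + → 5 + 36 = 41. Stack: [41]
LOAD_CONST → push 11. Stack: [41, 11]
BINARY_OP ^ → 41 ^ 11 = 34. Stack: [34]
STORE_FAST k → k=34. Stack: []
LOAD_CONST → push 7. Stack: [7]
LOAD_FAST c → push 36. Stack: [7, 36]
BINARY_OP ^ → 7 ^ 36 = 35. Stack: [35]
STORE_FAST k → k=35. Stack: []
LOAD_FAST k → push 35. Stack: [35]
LOAD_CONST → push 6. Stack: [35, 6]
BINARY_OP - → 35 - 6 = 29. Stack: [29]
STORE_FAST m → m=29. Stack: []
LOAD_FAST_LOAD_FAST m,k → push 29,35. Stack: [29, 35]
BINARY_OP - → 29 - 35 = -6. Stack: [-6]
STORE_FAST y → y=-6. Stack: []
LOAD_FAST y → push -6. Stack: [-6]
RETURN_VALUE → return -6.

-6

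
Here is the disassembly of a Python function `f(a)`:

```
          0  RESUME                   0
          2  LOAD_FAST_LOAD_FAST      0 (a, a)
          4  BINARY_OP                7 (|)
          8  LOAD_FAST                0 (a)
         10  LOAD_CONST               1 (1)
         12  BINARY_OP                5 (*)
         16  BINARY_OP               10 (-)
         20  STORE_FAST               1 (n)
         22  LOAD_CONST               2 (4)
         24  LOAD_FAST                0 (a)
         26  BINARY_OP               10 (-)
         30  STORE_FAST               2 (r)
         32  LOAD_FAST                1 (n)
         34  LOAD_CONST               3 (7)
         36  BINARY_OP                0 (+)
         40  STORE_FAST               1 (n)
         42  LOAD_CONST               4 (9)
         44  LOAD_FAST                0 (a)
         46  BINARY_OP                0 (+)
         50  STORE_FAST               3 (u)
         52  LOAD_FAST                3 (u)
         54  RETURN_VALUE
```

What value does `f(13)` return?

22

LOAD_FAST_LOAD_FAST a,a → push 13,13. Stack: [13, 13]
BINARY_OP | → 13 | 13 = 13. Stack: [13]
LOAD_FAST a → push 13. Stack: [13, 13]
LOAD_CONST → push 1. Stack: [13, 13, 1]
BINARY_OP * → 13 * 1 = 13. Stack: [13, 13]
BINARY_OP - → 13 - 13 = 0. Stack: [0]
STORE_FAST n → n=0. Stack: []
LOAD_CONST → push 4. Stack: [4]
LOAD_FAST a → push 13. Stack: [4, 13]
BINARY_OP - → 4 - 13 = -9. Stack: [-9]
STORE_FAST r → r=-9. Stack: []
LOAD_FAST n → push 0. Stack: [0]
LOAD_CONST → push 7. Stack: [0, 7]
BINARY_OP + → 0 + 7 = 7. Stack: [7]
STORE_FAST n → n=7. Stack: []
LOAD_CONST → push 9. Stack: [9]
LOAD_FAST a → push 13. Stack: [9, 13]
BINARY_OP + → 9 + 13 = 22. Stack: [22]
STORE_FAST u → u=22. Stack: []
LOAD_FAST u → push 22. Stack: [22]
RETURN_VALUE → return 22.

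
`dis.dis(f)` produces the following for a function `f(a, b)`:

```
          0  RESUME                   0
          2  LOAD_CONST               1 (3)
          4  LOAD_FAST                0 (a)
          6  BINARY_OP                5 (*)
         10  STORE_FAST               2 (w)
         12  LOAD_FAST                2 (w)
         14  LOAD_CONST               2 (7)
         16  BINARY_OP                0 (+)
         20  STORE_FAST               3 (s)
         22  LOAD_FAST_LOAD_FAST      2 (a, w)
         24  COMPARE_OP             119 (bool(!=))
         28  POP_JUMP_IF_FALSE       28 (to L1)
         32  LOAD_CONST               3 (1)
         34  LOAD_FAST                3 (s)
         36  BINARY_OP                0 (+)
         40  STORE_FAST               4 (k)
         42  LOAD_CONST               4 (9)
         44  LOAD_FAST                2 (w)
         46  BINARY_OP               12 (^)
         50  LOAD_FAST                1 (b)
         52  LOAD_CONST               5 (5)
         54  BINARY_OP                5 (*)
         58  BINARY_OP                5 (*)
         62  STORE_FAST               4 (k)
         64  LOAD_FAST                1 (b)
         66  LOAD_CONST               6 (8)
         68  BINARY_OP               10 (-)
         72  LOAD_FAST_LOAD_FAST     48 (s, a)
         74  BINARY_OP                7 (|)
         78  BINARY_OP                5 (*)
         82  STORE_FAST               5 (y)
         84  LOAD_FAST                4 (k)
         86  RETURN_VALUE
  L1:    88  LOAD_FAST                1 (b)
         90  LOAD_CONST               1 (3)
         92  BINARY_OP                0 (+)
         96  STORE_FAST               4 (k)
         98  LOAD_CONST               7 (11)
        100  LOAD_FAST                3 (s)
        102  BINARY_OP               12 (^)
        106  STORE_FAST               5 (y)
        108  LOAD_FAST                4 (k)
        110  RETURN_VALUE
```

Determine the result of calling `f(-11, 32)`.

LOAD_CONST → push 3. Stack: [3]
LOAD_FAST a → push -11. Stack: [3, -11]
BINARY_OP * → 3 * -11 = -33. Stack: [-33]
STORE_FAST w → w=-33. Stack: []
LOAD_FAST w → push -33. Stack: [-33]
LOAD_CONST → push 7. Stack: [-33, 7]
BINARY_OP + → -33 + 7 = -26. Stack: [-26]
STORE_FAST s → s=-26. Stack: []
LOAD_FAST_LOAD_FAST a,w → push -11,-33. Stack: [-11, -33]
COMPARE_OP bool(!=) → -11 vs -33 = True. Stack: [True]
POP_JUMP_IF_FALSE → pop True; no jump. Stack: []
LOAD_CONST → push 1. Stack: [1]
LOAD_FAST s → push -26. Stack: [1, -26]
BINARY_OP + → 1 + -26 = -25. Stack: [-25]
STORE_FAST k → k=-25. Stack: []
LOAD_CONST → push 9. Stack: [9]
LOAD_FAST w → push -33. Stack: [9, -33]
BINARY_OP ^ → 9 ^ -33 = -42. Stack: [-42]
LOAD_FAST b → push 32. Stack: [-42, 32]
LOAD_CONST → push 5. Stack: [-42, 32, 5]
BINARY_OP * → 32 * 5 = 160. Stack: [-42, 160]
BINARY_OP * → -42 * 160 = -6720. Stack: [-6720]
STORE_FAST k → k=-6720. Stack: []
LOAD_FAST b → push 32. Stack: [32]
LOAD_CONST → push 8. Stack: [32, 8]
BINARY_OP - → 32 - 8 = 24. Stack: [24]
LOAD_FAST_LOAD_FAST s,a → push -26,-11. Stack: [24, -26, -11]
BINARY_OP | → -26 | -11 = -9. Stack: [24, -9]
BINARY_OP * → 24 * -9 = -216. Stack: [-216]
STORE_FAST y → y=-216. Stack: []
LOAD_FAST k → push -6720. Stack: [-6720]
RETURN_VALUE → return -6720.

-6720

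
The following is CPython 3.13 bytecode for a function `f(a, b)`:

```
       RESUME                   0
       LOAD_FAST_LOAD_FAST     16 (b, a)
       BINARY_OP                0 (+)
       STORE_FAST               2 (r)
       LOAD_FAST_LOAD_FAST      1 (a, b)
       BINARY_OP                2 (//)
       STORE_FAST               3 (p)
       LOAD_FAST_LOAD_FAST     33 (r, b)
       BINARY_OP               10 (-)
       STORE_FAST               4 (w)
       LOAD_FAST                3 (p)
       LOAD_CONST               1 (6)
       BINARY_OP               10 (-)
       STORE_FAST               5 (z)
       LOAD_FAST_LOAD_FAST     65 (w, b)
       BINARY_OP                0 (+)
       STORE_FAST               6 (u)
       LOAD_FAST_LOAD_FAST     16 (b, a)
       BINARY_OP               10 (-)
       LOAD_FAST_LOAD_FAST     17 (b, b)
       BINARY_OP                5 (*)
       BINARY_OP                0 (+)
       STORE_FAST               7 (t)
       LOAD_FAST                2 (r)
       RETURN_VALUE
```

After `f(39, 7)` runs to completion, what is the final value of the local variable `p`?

LOAD_FAST_LOAD_FAST b,a → push 7,39. Stack: [7, 39]
BINARY_OP + → 7 + 39 = 46. Stack: [46]
STORE_FAST r → r=46. Stack: []
LOAD_FAST_LOAD_FAST a,b → push 39,7. Stack: [39, 7]
BINARY_OP // → 39 // 7 = 5. Stack: [5]
STORE_FAST p → p=5. Stack: []
LOAD_FAST_LOAD_FAST r,b → push 46,7. Stack: [46, 7]
BINARY_OP - → 46 - 7 = 39. Stack: [39]
STORE_FAST w → w=39. Stack: []
LOAD_FAST p → push 5. Stack: [5]
LOAD_CONST → push 6. Stack: [5, 6]
BINARY_OP - → 5 - 6 = -1. Stack: [-1]
STORE_FAST z → z=-1. Stack: []
LOAD_FAST_LOAD_FAST w,b → push 39,7. Stack: [39, 7]
BINARY_OP + → 39 + 7 = 46. Stack: [46]
STORE_FAST u → u=46. Stack: []
LOAD_FAST_LOAD_FAST b,a → push 7,39. Stack: [7, 39]
BINARY_OP - → 7 - 39 = -32. Stack: [-32]
LOAD_FAST_LOAD_FAST b,b → push 7,7. Stack: [-32, 7, 7]
BINARY_OP * → 7 * 7 = 49. Stack: [-32, 49]
BINARY_OP + → -32 + 49 = 17. Stack: [17]
STORE_FAST t → t=17. Stack: []
LOAD_FAST r → push 46. Stack: [46]
RETURN_VALUE → return 46.

5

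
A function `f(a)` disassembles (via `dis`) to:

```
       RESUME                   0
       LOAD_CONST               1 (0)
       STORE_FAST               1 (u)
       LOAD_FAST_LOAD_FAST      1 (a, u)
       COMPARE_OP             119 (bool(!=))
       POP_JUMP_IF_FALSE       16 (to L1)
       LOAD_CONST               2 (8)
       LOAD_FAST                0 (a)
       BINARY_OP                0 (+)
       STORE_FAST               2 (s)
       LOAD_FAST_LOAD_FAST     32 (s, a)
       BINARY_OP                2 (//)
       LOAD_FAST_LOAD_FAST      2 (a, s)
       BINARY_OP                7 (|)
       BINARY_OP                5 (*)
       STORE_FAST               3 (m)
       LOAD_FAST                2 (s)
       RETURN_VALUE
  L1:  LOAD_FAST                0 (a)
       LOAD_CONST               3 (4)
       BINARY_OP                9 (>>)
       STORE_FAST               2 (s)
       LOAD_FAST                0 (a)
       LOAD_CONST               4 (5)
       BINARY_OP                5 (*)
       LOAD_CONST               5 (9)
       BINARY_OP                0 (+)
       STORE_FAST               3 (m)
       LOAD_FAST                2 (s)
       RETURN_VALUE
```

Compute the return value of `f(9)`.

17

LOAD_CONST → push 0. Stack: [0]
STORE_FAST u → u=0. Stack: []
LOAD_FAST_LOAD_FAST a,u → push 9,0. Stack: [9, 0]
COMPARE_OP bool(!=) → 9 vs 0 = True. Stack: [True]
POP_JUMP_IF_FALSE → pop True; no jump. Stack: []
LOAD_CONST → push 8. Stack: [8]
LOAD_FAST a → push 9. Stack: [8, 9]
BINARY_OP + → 8 + 9 = 17. Stack: [17]
STORE_FAST s → s=17. Stack: []
LOAD_FAST_LOAD_FAST s,a → push 17,9. Stack: [17, 9]
BINARY_OP // → 17 // 9 = 1. Stack: [1]
LOAD_FAST_LOAD_FAST a,s → push 9,17. Stack: [1, 9, 17]
BINARY_OP | → 9 | 17 = 25. Stack: [1, 25]
BINARY_OP * → 1 * 25 = 25. Stack: [25]
STORE_FAST m → m=25. Stack: []
LOAD_FAST s → push 17. Stack: [17]
RETURN_VALUE → return 17.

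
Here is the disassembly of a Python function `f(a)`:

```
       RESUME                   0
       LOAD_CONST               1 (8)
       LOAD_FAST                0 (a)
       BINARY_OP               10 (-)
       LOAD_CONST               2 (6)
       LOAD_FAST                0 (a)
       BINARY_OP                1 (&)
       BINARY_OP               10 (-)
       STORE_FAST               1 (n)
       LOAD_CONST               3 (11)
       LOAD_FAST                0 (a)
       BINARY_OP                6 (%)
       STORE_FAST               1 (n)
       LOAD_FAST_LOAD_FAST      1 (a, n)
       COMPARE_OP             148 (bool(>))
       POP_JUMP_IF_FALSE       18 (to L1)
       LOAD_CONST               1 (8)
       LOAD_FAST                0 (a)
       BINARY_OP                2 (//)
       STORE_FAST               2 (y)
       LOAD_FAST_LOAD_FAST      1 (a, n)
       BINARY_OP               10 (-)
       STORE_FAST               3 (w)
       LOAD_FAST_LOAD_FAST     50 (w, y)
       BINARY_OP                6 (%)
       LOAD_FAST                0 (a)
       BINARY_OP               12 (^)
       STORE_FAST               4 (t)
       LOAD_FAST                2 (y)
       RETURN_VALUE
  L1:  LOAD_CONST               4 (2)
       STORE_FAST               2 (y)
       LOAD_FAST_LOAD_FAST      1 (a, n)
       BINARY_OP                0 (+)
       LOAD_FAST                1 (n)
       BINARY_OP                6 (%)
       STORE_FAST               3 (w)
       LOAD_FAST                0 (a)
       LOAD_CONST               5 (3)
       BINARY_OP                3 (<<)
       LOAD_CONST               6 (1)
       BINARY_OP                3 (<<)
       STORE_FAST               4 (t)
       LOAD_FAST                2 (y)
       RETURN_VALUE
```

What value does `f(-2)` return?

LOAD_CONST → push 8. Stack: [8]
LOAD_FAST a → push -2. Stack: [8, -2]
BINARY_OP - → 8 - -2 = 10. Stack: [10]
LOAD_CONST → push 6. Stack: [10, 6]
LOAD_FAST a → push -2. Stack: [10, 6, -2]
BINARY_OP & → 6 & -2 = 6. Stack: [10, 6]
BINARY_OP - → 10 - 6 = 4. Stack: [4]
STORE_FAST n → n=4. Stack: []
LOAD_CONST → push 11. Stack: [11]
LOAD_FAST a → push -2. Stack: [11, -2]
BINARY_OP % → 11 % -2 = -1. Stack: [-1]
STORE_FAST n → n=-1. Stack: []
LOAD_FAST_LOAD_FAST a,n → push -2,-1. Stack: [-2, -1]
COMPARE_OP bool(>) → -2 vs -1 = False. Stack: [False]
POP_JUMP_IF_FALSE → pop False; jump. Stack: []
LOAD_CONST → push 2. Stack: [2]
STORE_FAST y → y=2. Stack: []
LOAD_FAST_LOAD_FAST a,n → push -2,-1. Stack: [-2, -1]
BINARY_OP + → -2 + -1 = -3. Stack: [-3]
LOAD_FAST n → push -1. Stack: [-3, -1]
BINARY_OP % → -3 % -1 = 0. Stack: [0]
STORE_FAST w → w=0. Stack: []
LOAD_FAST a → push -2. Stack: [-2]
LOAD_CONST → push 3. Stack: [-2, 3]
BINARY_OP << → -2 << 3 = -16. Stack: [-16]
LOAD_CONST → push 1. Stack: [-16, 1]
BINARY_OP << → -16 << 1 = -32. Stack: [-32]
STORE_FAST t → t=-32. Stack: []
LOAD_FAST y → push 2. Stack: [2]
RETURN_VALUE → return 2.

2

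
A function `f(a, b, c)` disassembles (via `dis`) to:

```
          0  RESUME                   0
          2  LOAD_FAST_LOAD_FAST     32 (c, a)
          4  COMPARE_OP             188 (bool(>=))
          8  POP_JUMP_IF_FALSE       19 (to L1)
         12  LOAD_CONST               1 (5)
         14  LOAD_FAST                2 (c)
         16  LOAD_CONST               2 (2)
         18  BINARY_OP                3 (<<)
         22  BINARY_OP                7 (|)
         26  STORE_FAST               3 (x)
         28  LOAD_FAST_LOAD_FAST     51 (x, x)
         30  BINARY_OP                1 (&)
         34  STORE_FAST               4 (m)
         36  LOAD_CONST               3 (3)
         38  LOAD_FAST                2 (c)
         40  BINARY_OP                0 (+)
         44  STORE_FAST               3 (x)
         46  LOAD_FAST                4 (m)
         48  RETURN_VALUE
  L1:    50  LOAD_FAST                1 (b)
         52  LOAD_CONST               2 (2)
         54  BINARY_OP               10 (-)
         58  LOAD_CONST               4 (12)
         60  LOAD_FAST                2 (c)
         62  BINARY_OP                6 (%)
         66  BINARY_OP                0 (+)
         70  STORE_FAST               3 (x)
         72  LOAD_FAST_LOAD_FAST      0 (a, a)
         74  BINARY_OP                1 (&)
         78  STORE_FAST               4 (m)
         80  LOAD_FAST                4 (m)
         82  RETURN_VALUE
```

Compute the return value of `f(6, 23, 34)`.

LOAD_FAST_LOAD_FAST c,a → push 34,6. Stack: [34, 6]
COMPARE_OP bool(>=) → 34 vs 6 = True. Stack: [True]
POP_JUMP_IF_FALSE → pop True; no jump. Stack: []
LOAD_CONST → push 5. Stack: [5]
LOAD_FAST c → push 34. Stack: [5, 34]
LOAD_CONST → push 2. Stack: [5, 34, 2]
BINARY_OP << → 34 << 2 = 136. Stack: [5, 136]
BINARY_OP | → 5 | 136 = 141. Stack: [141]
STORE_FAST x → x=141. Stack: []
LOAD_FAST_LOAD_FAST x,x → push 141,141. Stack: [141, 141]
BINARY_OP & → 141 & 141 = 141. Stack: [141]
STORE_FAST m → m=141. Stack: []
LOAD_CONST → push 3. Stack: [3]
LOAD_FAST c → push 34. Stack: [3, 34]
BINARY_OP + → 3 + 34 = 37. Stack: [37]
STORE_FAST x → x=37. Stack: []
LOAD_FAST m → push 141. Stack: [141]
RETURN_VALUE → return 141.

141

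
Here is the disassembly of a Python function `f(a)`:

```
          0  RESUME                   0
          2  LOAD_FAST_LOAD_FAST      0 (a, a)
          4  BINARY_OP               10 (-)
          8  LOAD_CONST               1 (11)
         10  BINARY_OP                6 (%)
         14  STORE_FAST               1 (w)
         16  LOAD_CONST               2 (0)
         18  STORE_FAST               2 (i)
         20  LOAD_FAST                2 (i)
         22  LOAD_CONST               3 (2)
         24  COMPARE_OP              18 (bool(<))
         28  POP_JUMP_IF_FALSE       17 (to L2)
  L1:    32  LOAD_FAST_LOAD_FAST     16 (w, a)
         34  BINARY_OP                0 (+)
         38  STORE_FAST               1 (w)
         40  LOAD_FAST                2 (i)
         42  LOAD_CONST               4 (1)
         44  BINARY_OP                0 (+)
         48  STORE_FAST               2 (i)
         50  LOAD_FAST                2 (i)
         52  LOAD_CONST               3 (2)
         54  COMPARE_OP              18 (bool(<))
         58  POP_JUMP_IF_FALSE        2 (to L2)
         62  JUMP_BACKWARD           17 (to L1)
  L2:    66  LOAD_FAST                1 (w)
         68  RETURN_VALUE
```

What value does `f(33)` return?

LOAD_FAST_LOAD_FAST a,a → push 33,33. Stack: [33, 33]
BINARY_OP - → 33 - 33 = 0. Stack: [0]
LOAD_CONST → push 11. Stack: [0, 11]
BINARY_OP % → 0 % 11 = 0. Stack: [0]
STORE_FAST w → w=0. Stack: []
LOAD_CONST → push 0. Stack: [0]
STORE_FAST i → i=0. Stack: []
LOAD_FAST i → push 0. Stack: [0]
LOAD_CONST → push 2. Stack: [0, 2]
COMPARE_OP bool(<) → 0 vs 2 = True. Stack: [True]
POP_JUMP_IF_FALSE → pop True; no jump. Stack: []
LOAD_FAST_LOAD_FAST w,a → push 0,33. Stack: [0, 33]
BINARY_OP + → 0 + 33 = 33. Stack: [33]
STORE_FAST w → w=33. Stack: []
LOAD_FAST i → push 0. Stack: [0]
LOAD_CONST → push 1. Stack: [0, 1]
BINARY_OP + → 0 + 1 = 1. Stack: [1]
STORE_FAST i → i=1. Stack: []
LOAD_FAST i → push 1. Stack: [1]
LOAD_CONST → push 2. Stack: [1, 2]
COMPARE_OP bool(<) → 1 vs 2 = True. Stack: [True]
POP_JUMP_IF_FALSE → pop True; no jump. Stack: []
LOAD_FAST_LOAD_FAST w,a → push 33,33. Stack: [33, 33]
BINARY_OP + → 33 + 33 = 66. Stack: [66]
STORE_FAST w → w=66. Stack: []
LOAD_FAST i → push 1. Stack: [1]
LOAD_CONST → push 1. Stack: [1, 1]
BINARY_OP + → 1 + 1 = 2. Stack: [2]
STORE_FAST i → i=2. Stack: []
LOAD_FAST i → push 2. Stack: [2]
LOAD_CONST → push 2. Stack: [2, 2]
COMPARE_OP bool(<) → 2 vs 2 = False. Stack: [False]
POP_JUMP_IF_FALSE → pop False; jump. Stack: []
LOAD_FAST w → push 66. Stack: [66]
RETURN_VALUE → return 66.

66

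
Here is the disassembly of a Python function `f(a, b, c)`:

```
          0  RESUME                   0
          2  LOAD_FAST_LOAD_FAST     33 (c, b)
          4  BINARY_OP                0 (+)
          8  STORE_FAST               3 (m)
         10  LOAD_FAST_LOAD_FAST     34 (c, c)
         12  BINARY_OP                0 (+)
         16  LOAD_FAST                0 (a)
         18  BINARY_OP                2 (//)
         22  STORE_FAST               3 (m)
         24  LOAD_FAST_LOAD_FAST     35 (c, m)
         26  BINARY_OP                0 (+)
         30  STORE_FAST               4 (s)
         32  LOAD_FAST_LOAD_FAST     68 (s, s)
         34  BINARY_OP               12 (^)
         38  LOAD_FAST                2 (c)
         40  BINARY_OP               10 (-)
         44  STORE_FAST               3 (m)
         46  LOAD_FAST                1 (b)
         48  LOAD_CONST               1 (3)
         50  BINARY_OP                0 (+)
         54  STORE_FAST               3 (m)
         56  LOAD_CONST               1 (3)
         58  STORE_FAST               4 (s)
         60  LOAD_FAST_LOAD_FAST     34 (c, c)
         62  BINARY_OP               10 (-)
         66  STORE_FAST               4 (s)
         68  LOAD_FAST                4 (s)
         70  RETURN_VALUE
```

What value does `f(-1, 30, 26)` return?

LOAD_FAST_LOAD_FAST c,b → push 26,30. Stack: [26, 30]
BINARY_OP + → 26 + 30 = 56. Stack: [56]
STORE_FAST m → m=56. Stack: []
LOAD_FAST_LOAD_FAST c,c → push 26,26. Stack: [26, 26]
BINARY_OP + → 26 + 26 = 52. Stack: [52]
LOAD_FAST a → push -1. Stack: [52, -1]
BINARY_OP // → 52 // -1 = -52. Stack: [-52]
STORE_FAST m → m=-52. Stack: []
LOAD_FAST_LOAD_FAST c,m → push 26,-52. Stack: [26, -52]
BINARY_OP + → 26 + -52 = -26. Stack: [-26]
STORE_FAST s → s=-26. Stack: []
LOAD_FAST_LOAD_FAST s,s → push -26,-26. Stack: [-26, -26]
BINARY_OP ^ → -26 ^ -26 = 0. Stack: [0]
LOAD_FAST c → push 26. Stack: [0, 26]
BINARY_OP - → 0 - 26 = -26. Stack: [-26]
STORE_FAST m → m=-26. Stack: []
LOAD_FAST b → push 30. Stack: [30]
LOAD_CONST → push 3. Stack: [30, 3]
BINARY_OP + → 30 + 3 = 33. Stack: [33]
STORE_FAST m → m=33. Stack: []
LOAD_CONST → push 3. Stack: [3]
STORE_FAST s → s=3. Stack: []
LOAD_FAST_LOAD_FAST c,c → push 26,26. Stack: [26, 26]
BINARY_OP - → 26 - 26 = 0. Stack: [0]
STORE_FAST s → s=0. Stack: []
LOAD_FAST s → push 0. Stack: [0]
RETURN_VALUE → return 0.

0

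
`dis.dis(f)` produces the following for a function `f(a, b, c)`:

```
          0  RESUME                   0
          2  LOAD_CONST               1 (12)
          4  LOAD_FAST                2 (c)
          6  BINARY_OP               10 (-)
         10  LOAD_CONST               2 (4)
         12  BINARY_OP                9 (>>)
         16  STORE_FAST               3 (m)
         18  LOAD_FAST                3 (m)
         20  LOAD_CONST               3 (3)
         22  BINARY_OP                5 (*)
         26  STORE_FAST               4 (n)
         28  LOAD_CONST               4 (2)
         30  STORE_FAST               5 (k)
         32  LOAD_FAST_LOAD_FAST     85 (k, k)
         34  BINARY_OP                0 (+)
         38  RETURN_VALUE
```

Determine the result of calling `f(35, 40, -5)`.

4

LOAD_CONST → push 12. Stack: [12]
LOAD_FAST c → push -5. Stack: [12, -5]
BINARY_OP - → 12 - -5 = 17. Stack: [17]
LOAD_CONST → push 4. Stack: [17, 4]
BINARY_OP >> → 17 >> 4 = 1. Stack: [1]
STORE_FAST m → m=1. Stack: []
LOAD_FAST m → push 1. Stack: [1]
LOAD_CONST → push 3. Stack: [1, 3]
BINARY_OP * → 1 * 3 = 3. Stack: [3]
STORE_FAST n → n=3. Stack: []
LOAD_CONST → push 2. Stack: [2]
STORE_FAST k → k=2. Stack: []
LOAD_FAST_LOAD_FAST k,k → push 2,2. Stack: [2, 2]
BINARY_OP + → 2 + 2 = 4. Stack: [4]
RETURN_VALUE → return 4.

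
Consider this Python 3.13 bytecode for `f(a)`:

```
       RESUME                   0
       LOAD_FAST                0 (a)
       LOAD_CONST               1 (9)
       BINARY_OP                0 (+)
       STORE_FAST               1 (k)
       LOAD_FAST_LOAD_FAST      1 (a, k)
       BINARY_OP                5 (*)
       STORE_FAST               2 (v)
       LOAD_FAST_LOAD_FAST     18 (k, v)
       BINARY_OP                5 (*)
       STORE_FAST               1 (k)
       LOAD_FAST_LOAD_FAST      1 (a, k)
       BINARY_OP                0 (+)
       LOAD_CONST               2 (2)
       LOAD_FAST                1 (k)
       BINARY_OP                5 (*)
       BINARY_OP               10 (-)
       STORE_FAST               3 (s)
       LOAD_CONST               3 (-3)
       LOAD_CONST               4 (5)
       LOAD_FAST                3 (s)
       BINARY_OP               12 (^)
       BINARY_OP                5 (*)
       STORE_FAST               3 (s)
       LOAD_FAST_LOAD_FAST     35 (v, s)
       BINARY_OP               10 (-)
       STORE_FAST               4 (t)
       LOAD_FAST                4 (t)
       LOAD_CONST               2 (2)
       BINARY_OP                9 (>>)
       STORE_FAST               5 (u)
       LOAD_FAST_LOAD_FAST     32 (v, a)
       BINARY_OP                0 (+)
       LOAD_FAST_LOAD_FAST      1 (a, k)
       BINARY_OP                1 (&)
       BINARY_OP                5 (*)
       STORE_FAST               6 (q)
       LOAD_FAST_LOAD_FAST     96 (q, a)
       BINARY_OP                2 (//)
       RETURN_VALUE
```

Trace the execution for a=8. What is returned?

LOAD_FAST a → push 8. Stack: [8]
LOAD_CONST → push 9. Stack: [8, 9]
BINARY_OP + → 8 + 9 = 17. Stack: [17]
STORE_FAST k → k=17. Stack: []
LOAD_FAST_LOAD_FAST a,k → push 8,17. Stack: [8, 17]
BINARY_OP * → 8 * 17 = 136. Stack: [136]
STORE_FAST v → v=136. Stack: []
LOAD_FAST_LOAD_FAST k,v → push 17,136. Stack: [17, 136]
BINARY_OP * → 17 * 136 = 2312. Stack: [2312]
STORE_FAST k → k=2312. Stack: []
LOAD_FAST_LOAD_FAST a,k → push 8,2312. Stack: [8, 2312]
BINARY_OP + → 8 + 2312 = 2320. Stack: [2320]
LOAD_CONST → push 2. Stack: [2320, 2]
LOAD_FAST k → push 2312. Stack: [2320, 2, 2312]
BINARY_OP * → 2 * 2312 = 4624. Stack: [2320, 4624]
BINARY_OP - → 2320 - 4624 = -2304. Stack: [-2304]
STORE_FAST s → s=-2304. Stack: []
LOAD_CONST → push -3. Stack: [-3]
LOAD_CONST → push 5. Stack: [-3, 5]
LOAD_FAST s → push -2304. Stack: [-3, 5, -2304]
BINARY_OP ^ → 5 ^ -2304 = -2299. Stack: [-3, -2299]
BINARY_OP * → -3 * -2299 = 6897. Stack: [6897]
STORE_FAST s → s=6897. Stack: []
LOAD_FAST_LOAD_FAST v,s → push 136,6897. Stack: [136, 6897]
BINARY_OP - → 136 - 6897 = -6761. Stack: [-6761]
STORE_FAST t → t=-6761. Stack: []
LOAD_FAST t → push -6761. Stack: [-6761]
LOAD_CONST → push 2. Stack: [-6761, 2]
BINARY_OP >> → -6761 >> 2 = -1691. Stack: [-1691]
STORE_FAST u → u=-1691. Stack: []
LOAD_FAST_LOAD_FAST v,a → push 136,8. Stack: [136, 8]
BINARY_OP + → 136 + 8 = 144. Stack: [144]
LOAD_FAST_LOAD_FAST a,k → push 8,2312. Stack: [144, 8, 2312]
BINARY_OP & → 8 & 2312 = 8. Stack: [144, 8]
BINARY_OP * → 144 * 8 = 1152. Stack: [1152]
STORE_FAST q → q=1152. Stack: []
LOAD_FAST_LOAD_FAST q,a → push 1152,8. Stack: [1152, 8]
BINARY_OP // → 1152 // 8 = 144. Stack: [144]
RETURN_VALUE → return 144.

144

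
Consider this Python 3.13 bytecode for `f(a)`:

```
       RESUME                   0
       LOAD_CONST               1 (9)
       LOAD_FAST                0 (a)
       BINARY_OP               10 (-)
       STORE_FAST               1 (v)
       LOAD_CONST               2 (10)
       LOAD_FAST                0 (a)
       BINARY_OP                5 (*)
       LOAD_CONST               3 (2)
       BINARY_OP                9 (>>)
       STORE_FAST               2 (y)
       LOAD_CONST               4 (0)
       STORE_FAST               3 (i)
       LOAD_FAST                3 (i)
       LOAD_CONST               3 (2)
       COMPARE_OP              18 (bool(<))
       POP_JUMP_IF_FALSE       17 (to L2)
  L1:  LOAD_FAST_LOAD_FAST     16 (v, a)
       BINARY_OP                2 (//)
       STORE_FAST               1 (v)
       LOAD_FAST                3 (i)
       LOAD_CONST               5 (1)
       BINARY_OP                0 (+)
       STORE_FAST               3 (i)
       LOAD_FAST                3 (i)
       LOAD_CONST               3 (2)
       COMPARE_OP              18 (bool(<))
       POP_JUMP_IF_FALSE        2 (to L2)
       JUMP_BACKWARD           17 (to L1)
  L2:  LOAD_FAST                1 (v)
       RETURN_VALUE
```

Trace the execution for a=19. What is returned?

-1

LOAD_CONST → push 9. Stack: [9]
LOAD_FAST a → push 19. Stack: [9, 19]
BINARY_OP - → 9 - 19 = -10. Stack: [-10]
STORE_FAST v → v=-10. Stack: []
LOAD_CONST → push 10. Stack: [10]
LOAD_FAST a → push 19. Stack: [10, 19]
BINARY_OP * → 10 * 19 = 190. Stack: [190]
LOAD_CONST → push 2. Stack: [190, 2]
BINARY_OP >> → 190 >> 2 = 47. Stack: [47]
STORE_FAST y → y=47. Stack: []
LOAD_CONST → push 0. Stack: [0]
STORE_FAST i → i=0. Stack: []
LOAD_FAST i → push 0. Stack: [0]
LOAD_CONST → push 2. Stack: [0, 2]
COMPARE_OP bool(<) → 0 vs 2 = True. Stack: [True]
POP_JUMP_IF_FALSE → pop True; no jump. Stack: []
LOAD_FAST_LOAD_FAST v,a → push -10,19. Stack: [-10, 19]
BINARY_OP // → -10 // 19 = -1. Stack: [-1]
STORE_FAST v → v=-1. Stack: []
LOAD_FAST i → push 0. Stack: [0]
LOAD_CONST → push 1. Stack: [0, 1]
BINARY_OP + → 0 + 1 = 1. Stack: [1]
STORE_FAST i → i=1. Stack: []
LOAD_FAST i → push 1. Stack: [1]
LOAD_CONST → push 2. Stack: [1, 2]
COMPARE_OP bool(<) → 1 vs 2 = True. Stack: [True]
POP_JUMP_IF_FALSE → pop True; no jump. Stack: []
LOAD_FAST_LOAD_FAST v,a → push -1,19. Stack: [-1, 19]
BINARY_OP // → -1 // 19 = -1. Stack: [-1]
STORE_FAST v → v=-1. Stack: []
LOAD_FAST i → push 1. Stack: [1]
LOAD_CONST → push 1. Stack: [1, 1]
BINARY_OP + → 1 + 1 = 2. Stack: [2]
STORE_FAST i → i=2. Stack: []
LOAD_FAST i → push 2. Stack: [2]
LOAD_CONST → push 2. Stack: [2, 2]
COMPARE_OP bool(<) → 2 vs 2 = False. Stack: [False]
POP_JUMP_IF_FALSE → pop False; jump. Stack: []
LOAD_FAST v → push -1. Stack: [-1]
RETURN_VALUE → return -1.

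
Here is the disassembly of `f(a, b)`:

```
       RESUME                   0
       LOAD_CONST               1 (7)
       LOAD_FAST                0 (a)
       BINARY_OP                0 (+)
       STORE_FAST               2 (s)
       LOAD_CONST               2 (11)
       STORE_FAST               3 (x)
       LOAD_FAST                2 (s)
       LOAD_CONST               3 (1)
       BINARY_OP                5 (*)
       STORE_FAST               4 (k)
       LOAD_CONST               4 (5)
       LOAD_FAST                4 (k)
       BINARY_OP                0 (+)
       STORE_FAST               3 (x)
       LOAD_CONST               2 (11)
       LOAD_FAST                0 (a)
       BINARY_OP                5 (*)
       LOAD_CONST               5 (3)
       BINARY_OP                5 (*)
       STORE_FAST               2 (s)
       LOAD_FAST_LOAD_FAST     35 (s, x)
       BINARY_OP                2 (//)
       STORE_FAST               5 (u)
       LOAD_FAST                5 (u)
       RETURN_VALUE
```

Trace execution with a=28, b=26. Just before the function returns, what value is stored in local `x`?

40

LOAD_CONST → push 7. Stack: [7]
LOAD_FAST a → push 28. Stack: [7, 28]
BINARY_OP + → 7 + 28 = 35. Stack: [35]
STORE_FAST s → s=35. Stack: []
LOAD_CONST → push 11. Stack: [11]
STORE_FAST x → x=11. Stack: []
LOAD_FAST s → push 35. Stack: [35]
LOAD_CONST → push 1. Stack: [35, 1]
BINARY_OP * → 35 * 1 = 35. Stack: [35]
STORE_FAST k → k=35. Stack: []
LOAD_CONST → push 5. Stack: [5]
LOAD_FAST k → push 35. Stack: [5, 35]
BINARY_OP + → 5 + 35 = 40. Stack: [40]
STORE_FAST x → x=40. Stack: []
LOAD_CONST → push 11. Stack: [11]
LOAD_FAST a → push 28. Stack: [11, 28]
BINARY_OP * → 11 * 28 = 308. Stack: [308]
LOAD_CONST → push 3. Stack: [308, 3]
BINARY_OP * → 308 * 3 = 924. Stack: [924]
STORE_FAST s → s=924. Stack: []
LOAD_FAST_LOAD_FAST s,x → push 924,40. Stack: [924, 40]
BINARY_OP // → 924 // 40 = 23. Stack: [23]
STORE_FAST u → u=23. Stack: []
LOAD_FAST u → push 23. Stack: [23]
RETURN_VALUE → return 23.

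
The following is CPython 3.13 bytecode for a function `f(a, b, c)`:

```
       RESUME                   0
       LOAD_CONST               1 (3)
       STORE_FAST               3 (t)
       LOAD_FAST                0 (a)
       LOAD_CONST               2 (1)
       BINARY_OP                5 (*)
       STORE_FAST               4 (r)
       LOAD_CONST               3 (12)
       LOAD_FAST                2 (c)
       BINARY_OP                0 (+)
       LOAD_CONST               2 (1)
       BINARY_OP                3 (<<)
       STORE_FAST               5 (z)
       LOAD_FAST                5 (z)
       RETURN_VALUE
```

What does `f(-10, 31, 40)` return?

104

LOAD_CONST → push 3. Stack: [3]
STORE_FAST t → t=3. Stack: []
LOAD_FAST a → push -10. Stack: [-10]
LOAD_CONST → push 1. Stack: [-10, 1]
BINARY_OP * → -10 * 1 = -10. Stack: [-10]
STORE_FAST r → r=-10. Stack: []
LOAD_CONST → push 12. Stack: [12]
LOAD_FAST c → push 40. Stack: [12, 40]
BINARY_OP + → 12 + 40 = 52. Stack: [52]
LOAD_CONST → push 1. Stack: [52, 1]
BINARY_OP << → 52 << 1 = 104. Stack: [104]
STORE_FAST z → z=104. Stack: []
LOAD_FAST z → push 104. Stack: [104]
RETURN_VALUE → return 104.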